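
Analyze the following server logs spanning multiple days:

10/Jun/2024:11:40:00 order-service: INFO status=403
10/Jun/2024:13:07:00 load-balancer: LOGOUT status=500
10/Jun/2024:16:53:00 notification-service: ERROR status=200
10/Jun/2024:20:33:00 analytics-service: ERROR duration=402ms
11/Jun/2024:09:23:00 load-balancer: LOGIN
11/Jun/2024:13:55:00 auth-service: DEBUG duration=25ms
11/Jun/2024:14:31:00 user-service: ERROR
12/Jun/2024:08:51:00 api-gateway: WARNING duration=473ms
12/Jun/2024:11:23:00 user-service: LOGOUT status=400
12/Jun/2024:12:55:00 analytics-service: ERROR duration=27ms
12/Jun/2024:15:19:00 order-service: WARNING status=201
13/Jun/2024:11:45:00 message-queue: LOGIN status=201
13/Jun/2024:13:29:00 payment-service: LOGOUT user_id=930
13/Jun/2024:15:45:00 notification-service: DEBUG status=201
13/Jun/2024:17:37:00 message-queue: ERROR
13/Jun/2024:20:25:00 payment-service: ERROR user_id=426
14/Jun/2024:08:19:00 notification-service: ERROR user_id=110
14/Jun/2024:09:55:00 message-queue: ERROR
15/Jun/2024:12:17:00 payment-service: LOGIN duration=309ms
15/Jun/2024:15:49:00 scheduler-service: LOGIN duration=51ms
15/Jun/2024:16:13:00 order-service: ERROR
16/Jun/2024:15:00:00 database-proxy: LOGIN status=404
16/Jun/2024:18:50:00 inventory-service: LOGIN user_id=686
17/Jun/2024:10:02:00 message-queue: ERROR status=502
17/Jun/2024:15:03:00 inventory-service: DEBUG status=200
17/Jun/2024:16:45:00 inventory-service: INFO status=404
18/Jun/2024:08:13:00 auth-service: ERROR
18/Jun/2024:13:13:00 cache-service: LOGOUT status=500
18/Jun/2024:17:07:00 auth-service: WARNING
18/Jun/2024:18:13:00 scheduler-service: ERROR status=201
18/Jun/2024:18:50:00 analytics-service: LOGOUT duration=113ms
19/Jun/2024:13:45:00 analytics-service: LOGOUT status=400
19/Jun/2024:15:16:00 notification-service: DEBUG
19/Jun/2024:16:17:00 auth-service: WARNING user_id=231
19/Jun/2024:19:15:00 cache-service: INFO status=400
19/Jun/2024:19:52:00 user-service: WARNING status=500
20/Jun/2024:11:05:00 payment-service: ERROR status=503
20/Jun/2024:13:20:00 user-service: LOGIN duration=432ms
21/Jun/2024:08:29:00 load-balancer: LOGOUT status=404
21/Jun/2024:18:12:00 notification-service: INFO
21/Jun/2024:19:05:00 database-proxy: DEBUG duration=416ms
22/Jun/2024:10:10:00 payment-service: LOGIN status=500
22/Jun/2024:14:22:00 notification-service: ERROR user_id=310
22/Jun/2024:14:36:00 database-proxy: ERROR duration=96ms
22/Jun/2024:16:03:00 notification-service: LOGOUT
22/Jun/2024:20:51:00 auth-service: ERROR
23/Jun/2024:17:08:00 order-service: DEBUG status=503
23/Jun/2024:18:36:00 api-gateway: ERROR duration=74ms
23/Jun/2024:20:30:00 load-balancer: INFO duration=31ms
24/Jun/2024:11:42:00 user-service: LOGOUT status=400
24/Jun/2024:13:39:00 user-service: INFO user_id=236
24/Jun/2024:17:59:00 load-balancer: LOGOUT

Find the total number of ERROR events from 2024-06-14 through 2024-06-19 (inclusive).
6

To filter by date range:

1. Date range: 2024-06-14 through 2024-06-19, both dates inclusive
2. Filter for ERROR events whose date falls in this range
3. Count matching events: 6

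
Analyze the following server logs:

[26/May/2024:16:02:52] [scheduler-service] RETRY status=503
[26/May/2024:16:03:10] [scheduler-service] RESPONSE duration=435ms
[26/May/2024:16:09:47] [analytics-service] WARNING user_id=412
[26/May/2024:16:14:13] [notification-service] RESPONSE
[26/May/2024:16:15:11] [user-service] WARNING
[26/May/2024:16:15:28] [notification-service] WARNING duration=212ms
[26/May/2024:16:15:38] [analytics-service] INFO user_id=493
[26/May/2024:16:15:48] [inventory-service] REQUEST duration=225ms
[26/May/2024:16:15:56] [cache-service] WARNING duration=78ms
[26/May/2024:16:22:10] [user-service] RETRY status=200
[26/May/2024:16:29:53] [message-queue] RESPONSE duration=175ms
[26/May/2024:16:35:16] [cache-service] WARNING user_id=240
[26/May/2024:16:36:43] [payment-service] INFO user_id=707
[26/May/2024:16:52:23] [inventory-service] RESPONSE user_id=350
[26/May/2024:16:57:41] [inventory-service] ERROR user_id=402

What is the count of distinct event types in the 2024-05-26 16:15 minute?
3

To count unique event types:

1. Filter events in the minute starting at 2024-05-26 16:15
2. Extract event types from matching entries
3. Count unique types: 3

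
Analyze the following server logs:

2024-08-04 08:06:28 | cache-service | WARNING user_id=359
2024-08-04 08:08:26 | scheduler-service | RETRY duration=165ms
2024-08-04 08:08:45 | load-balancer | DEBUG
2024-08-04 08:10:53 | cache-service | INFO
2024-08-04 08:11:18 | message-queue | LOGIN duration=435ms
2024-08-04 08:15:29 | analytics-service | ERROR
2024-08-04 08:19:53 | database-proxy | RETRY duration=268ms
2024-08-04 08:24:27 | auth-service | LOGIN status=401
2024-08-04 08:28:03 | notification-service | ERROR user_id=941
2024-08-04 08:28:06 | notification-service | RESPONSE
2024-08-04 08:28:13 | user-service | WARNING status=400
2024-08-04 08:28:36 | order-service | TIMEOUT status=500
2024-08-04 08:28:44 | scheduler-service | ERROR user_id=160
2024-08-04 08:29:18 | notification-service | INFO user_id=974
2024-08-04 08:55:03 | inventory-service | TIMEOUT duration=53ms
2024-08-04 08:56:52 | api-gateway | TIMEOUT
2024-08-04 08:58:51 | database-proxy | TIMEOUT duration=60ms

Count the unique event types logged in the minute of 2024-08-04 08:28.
4

To count unique event types:

1. Filter events in the minute starting at 2024-08-04 08:28
2. Extract event types from matching entries
3. Count unique types: 4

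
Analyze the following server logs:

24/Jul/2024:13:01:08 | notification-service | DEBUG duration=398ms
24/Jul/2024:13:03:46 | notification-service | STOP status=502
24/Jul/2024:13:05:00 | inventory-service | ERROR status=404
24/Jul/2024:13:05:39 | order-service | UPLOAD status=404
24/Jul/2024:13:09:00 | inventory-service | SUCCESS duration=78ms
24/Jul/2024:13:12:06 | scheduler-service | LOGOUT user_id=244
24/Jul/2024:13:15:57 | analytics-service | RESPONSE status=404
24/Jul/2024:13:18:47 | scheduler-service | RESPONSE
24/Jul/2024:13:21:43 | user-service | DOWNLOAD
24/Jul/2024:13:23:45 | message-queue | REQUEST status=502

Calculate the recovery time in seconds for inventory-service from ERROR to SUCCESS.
240

To calculate recovery time:

1. Find ERROR event for inventory-service: 24/Jul/2024:13:05:00
2. Find next SUCCESS event for inventory-service: 24/Jul/2024:13:09:00
3. Recovery time: 24/Jul/2024:13:09:00 - 24/Jul/2024:13:05:00 = 240 seconds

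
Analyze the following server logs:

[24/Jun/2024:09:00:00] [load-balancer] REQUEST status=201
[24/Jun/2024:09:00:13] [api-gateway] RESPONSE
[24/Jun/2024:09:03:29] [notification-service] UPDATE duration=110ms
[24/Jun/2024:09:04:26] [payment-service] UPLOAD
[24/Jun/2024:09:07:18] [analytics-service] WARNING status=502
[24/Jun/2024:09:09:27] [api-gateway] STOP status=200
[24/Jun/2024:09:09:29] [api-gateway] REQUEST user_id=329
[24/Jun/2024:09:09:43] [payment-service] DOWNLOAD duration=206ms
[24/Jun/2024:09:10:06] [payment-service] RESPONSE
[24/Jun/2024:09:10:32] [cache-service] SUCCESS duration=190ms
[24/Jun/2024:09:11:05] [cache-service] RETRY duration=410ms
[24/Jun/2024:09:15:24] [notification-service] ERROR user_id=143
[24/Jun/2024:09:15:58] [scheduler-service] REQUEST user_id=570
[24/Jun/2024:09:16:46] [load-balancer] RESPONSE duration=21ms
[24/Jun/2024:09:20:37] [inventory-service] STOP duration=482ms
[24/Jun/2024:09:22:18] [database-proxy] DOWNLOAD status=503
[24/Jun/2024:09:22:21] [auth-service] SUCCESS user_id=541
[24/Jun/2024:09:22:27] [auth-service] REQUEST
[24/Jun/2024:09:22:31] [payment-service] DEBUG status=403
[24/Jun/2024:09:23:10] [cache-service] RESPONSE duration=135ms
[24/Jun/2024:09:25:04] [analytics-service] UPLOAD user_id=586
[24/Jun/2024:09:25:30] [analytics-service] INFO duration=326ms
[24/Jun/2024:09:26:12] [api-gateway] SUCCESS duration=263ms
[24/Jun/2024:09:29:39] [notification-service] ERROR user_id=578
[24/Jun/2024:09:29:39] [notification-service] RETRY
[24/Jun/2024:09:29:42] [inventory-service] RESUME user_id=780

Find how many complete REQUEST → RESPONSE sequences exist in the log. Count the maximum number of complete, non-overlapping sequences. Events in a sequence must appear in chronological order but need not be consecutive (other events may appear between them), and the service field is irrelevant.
4

To count sequences:

1. Look for pattern: REQUEST → RESPONSE
2. Greedily scan the log in chronological order, matching each sequence element in turn (ignoring service)
3. Each time the full pattern completes, increment the count and restart matching from the next event
4. Complete non-overlapping sequences found: 4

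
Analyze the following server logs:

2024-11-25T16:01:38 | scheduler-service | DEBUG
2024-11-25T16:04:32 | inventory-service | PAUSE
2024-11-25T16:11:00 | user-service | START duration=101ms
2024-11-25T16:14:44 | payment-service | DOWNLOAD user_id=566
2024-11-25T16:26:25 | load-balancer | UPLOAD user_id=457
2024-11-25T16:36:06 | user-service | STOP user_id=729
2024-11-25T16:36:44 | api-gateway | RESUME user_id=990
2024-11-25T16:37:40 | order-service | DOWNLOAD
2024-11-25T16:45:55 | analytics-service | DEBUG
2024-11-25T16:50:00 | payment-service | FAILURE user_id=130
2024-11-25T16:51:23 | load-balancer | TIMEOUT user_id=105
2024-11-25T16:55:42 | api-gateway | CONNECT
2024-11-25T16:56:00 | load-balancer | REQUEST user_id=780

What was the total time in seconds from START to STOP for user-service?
1506

To calculate state duration:

1. Find START event for user-service: 2024-11-25T16:11:00
2. Find STOP event for user-service: 2024-11-25T16:36:06
3. Calculate duration: 2024-11-25T16:36:06 - 2024-11-25T16:11:00 = 1506 seconds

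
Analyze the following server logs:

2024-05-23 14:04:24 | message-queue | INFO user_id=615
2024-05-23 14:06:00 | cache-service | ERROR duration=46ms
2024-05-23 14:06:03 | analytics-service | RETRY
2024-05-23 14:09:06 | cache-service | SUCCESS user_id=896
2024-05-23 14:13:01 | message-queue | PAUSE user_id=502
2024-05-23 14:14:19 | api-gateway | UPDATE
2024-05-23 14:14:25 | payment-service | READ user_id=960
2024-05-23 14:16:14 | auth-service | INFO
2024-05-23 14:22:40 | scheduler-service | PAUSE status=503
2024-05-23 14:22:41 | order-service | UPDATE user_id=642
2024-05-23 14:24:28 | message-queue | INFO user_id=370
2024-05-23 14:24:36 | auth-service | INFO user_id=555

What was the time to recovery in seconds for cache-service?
186

To calculate recovery time:

1. Find ERROR event for cache-service: 2024-05-23 14:06:00
2. Find next SUCCESS event for cache-service: 2024-05-23 14:09:06
3. Recovery time: 2024-05-23 14:09:06 - 2024-05-23 14:06:00 = 186 seconds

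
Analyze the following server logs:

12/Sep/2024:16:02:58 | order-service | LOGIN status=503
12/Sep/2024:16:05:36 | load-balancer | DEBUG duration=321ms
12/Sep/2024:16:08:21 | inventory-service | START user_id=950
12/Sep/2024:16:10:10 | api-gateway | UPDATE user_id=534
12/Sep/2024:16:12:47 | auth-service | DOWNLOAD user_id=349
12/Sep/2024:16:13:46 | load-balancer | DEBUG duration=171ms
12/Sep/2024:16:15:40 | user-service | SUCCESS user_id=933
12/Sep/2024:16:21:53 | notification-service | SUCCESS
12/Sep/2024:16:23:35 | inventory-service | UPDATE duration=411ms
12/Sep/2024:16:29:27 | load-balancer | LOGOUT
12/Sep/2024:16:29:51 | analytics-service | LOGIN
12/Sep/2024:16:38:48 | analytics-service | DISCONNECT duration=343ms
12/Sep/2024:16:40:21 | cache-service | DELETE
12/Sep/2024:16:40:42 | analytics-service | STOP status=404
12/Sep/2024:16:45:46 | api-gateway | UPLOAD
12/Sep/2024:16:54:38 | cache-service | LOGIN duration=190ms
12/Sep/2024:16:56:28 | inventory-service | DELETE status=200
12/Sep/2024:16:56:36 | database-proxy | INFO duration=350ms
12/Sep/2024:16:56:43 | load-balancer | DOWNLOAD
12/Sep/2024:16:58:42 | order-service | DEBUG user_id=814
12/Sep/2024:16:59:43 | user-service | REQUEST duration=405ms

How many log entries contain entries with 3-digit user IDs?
5

To find matching entries:

1. Pattern to match: entries with 3-digit user IDs
2. Scan each log entry for the pattern
3. Count matches: 5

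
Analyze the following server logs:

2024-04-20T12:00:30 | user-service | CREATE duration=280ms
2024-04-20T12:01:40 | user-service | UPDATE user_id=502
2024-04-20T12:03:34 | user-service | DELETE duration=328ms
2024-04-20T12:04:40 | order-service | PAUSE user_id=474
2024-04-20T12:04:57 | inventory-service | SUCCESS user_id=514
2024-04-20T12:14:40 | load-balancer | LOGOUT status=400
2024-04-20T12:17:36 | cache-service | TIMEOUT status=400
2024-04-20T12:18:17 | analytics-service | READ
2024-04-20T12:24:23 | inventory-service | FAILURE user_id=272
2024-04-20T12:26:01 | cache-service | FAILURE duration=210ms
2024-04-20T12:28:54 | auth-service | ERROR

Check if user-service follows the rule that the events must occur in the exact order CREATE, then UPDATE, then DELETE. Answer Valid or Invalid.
Valid

To validate ordering:

1. Required order: CREATE → UPDATE → DELETE
2. Rule: the events must occur in the exact order CREATE, then UPDATE, then DELETE
3. Check actual order of events for user-service
4. Result: Valid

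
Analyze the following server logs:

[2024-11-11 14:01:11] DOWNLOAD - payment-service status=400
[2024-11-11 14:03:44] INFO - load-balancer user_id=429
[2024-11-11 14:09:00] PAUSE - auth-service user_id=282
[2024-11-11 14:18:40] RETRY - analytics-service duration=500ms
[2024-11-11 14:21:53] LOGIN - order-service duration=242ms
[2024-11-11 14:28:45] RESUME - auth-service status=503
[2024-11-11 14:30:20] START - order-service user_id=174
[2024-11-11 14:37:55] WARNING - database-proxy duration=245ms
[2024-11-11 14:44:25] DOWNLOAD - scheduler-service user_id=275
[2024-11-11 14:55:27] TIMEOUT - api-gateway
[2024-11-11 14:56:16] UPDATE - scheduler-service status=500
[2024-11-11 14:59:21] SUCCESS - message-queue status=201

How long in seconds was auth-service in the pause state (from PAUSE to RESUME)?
1185

To calculate state duration:

1. Find PAUSE event for auth-service: 2024-11-11 14:09:00
2. Find RESUME event for auth-service: 2024-11-11 14:28:45
3. Calculate duration: 2024-11-11 14:28:45 - 2024-11-11 14:09:00 = 1185 seconds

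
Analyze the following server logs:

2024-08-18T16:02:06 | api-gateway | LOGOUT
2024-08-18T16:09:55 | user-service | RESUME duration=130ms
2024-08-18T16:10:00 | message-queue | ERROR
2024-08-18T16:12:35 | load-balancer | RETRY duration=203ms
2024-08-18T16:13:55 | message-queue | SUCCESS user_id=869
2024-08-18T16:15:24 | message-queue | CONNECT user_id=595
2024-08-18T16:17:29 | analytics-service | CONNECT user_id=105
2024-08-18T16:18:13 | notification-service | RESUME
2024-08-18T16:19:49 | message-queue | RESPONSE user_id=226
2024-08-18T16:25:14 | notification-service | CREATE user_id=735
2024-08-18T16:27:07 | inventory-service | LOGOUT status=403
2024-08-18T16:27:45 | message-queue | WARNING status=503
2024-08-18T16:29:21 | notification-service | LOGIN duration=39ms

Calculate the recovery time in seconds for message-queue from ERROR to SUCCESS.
235

To calculate recovery time:

1. Find ERROR event for message-queue: 2024-08-18T16:10:00
2. Find next SUCCESS event for message-queue: 2024-08-18T16:13:55
3. Recovery time: 2024-08-18T16:13:55 - 2024-08-18T16:10:00 = 235 seconds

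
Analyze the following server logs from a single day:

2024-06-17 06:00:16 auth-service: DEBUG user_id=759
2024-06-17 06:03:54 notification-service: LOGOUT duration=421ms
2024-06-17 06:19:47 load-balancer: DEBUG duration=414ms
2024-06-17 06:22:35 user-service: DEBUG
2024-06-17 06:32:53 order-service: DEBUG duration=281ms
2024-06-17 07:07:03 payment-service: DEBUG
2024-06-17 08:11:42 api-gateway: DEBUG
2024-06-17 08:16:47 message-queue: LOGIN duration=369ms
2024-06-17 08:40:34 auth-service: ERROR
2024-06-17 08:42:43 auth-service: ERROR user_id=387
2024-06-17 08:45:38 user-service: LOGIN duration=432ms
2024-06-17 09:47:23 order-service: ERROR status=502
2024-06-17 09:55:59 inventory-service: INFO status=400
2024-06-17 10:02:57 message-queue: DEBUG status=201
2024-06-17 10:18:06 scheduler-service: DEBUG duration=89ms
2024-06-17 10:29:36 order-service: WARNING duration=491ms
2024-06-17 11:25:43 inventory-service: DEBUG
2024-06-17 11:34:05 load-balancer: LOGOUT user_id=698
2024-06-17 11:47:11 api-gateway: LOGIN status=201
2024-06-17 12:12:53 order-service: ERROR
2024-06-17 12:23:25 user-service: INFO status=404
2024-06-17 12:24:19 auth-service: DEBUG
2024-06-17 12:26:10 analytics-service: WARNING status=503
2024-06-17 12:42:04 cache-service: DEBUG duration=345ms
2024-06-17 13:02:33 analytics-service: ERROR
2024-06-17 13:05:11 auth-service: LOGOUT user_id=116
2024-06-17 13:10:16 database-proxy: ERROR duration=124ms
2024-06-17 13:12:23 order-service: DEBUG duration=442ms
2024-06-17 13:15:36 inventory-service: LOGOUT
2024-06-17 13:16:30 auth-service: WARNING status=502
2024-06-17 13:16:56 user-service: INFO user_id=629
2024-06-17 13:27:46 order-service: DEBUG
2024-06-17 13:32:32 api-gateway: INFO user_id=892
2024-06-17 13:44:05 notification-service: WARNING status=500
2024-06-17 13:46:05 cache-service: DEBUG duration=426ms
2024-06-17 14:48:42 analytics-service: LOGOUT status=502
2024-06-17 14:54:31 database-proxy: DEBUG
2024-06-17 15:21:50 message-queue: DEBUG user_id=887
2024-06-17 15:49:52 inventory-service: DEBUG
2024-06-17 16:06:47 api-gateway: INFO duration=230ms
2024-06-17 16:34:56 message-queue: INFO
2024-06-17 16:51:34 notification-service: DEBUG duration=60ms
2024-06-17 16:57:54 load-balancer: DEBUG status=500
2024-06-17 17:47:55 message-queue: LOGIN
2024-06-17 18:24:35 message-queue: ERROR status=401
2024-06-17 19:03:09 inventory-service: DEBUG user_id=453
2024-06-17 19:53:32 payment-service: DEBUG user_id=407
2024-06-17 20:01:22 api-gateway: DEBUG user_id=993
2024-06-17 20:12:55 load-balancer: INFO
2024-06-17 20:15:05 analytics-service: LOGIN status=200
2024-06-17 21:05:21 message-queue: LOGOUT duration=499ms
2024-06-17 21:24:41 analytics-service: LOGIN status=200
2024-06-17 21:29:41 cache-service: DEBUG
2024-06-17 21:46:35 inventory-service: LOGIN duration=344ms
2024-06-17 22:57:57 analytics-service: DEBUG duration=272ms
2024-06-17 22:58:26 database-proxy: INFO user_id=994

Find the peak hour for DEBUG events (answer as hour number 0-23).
6

To find the peak hour:

1. Group all DEBUG events by hour
2. Count events in each hour
3. Find hour with maximum count
4. Peak hour: 6 (with 4 events)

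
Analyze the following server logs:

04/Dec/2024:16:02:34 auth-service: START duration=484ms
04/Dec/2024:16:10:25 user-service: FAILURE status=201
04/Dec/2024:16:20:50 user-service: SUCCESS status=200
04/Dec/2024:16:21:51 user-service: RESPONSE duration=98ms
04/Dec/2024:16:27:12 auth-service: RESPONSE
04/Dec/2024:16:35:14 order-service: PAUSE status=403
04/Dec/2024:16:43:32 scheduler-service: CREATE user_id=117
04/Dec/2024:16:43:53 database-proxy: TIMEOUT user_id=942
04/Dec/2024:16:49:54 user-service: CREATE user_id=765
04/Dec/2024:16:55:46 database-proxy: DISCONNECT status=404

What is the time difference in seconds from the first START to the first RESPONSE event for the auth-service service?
1478

To find the time between events:

1. Locate the first START event for auth-service: 04/Dec/2024:16:02:34
2. Locate the first RESPONSE event for auth-service: 04/Dec/2024:16:27:12
3. Calculate the difference: 04/Dec/2024:16:27:12 - 04/Dec/2024:16:02:34 = 1478 seconds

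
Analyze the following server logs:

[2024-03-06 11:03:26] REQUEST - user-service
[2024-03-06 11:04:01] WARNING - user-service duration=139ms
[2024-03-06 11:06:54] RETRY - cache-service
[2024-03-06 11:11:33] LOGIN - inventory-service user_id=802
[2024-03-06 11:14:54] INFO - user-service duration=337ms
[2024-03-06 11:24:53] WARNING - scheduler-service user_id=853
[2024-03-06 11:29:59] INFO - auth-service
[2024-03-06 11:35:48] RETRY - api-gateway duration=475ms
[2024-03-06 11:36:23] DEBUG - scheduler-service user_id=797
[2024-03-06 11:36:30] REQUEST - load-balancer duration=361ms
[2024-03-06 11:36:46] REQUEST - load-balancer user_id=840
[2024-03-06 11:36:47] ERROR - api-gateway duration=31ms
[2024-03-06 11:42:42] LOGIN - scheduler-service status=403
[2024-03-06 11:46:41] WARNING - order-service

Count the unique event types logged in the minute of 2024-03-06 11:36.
3

To count unique event types:

1. Filter events in the minute starting at 2024-03-06 11:36
2. Extract event types from matching entries
3. Count unique types: 3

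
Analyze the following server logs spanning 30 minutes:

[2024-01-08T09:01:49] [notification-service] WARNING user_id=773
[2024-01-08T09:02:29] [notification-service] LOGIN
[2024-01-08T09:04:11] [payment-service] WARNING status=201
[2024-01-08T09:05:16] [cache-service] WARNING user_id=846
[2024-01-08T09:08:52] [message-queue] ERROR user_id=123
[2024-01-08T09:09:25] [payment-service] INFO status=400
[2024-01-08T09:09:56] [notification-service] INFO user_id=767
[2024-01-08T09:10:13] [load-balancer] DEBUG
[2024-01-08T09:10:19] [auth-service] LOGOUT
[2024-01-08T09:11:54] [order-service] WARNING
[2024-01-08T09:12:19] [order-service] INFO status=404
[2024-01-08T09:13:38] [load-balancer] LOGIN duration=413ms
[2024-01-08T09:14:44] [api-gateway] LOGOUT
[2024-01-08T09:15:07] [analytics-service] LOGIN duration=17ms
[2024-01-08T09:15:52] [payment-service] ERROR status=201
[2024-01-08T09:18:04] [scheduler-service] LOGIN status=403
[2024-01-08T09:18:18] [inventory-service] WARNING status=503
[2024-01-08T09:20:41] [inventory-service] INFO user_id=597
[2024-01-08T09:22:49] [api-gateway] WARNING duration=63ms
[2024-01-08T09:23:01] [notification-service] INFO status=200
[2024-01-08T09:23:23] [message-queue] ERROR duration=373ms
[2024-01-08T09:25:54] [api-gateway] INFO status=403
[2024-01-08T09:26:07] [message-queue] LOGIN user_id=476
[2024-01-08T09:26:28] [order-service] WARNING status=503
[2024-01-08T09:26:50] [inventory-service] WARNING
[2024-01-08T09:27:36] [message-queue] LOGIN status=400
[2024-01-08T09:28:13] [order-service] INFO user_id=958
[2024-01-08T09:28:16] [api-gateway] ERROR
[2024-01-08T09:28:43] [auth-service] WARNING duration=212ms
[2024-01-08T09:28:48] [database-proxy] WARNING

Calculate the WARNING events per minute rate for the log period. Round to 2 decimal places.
0.33

To calculate the rate:

1. Count total WARNING events: 10
2. Total time period: 30 minutes
3. Rate = 10 / 30 = 0.33 events per minute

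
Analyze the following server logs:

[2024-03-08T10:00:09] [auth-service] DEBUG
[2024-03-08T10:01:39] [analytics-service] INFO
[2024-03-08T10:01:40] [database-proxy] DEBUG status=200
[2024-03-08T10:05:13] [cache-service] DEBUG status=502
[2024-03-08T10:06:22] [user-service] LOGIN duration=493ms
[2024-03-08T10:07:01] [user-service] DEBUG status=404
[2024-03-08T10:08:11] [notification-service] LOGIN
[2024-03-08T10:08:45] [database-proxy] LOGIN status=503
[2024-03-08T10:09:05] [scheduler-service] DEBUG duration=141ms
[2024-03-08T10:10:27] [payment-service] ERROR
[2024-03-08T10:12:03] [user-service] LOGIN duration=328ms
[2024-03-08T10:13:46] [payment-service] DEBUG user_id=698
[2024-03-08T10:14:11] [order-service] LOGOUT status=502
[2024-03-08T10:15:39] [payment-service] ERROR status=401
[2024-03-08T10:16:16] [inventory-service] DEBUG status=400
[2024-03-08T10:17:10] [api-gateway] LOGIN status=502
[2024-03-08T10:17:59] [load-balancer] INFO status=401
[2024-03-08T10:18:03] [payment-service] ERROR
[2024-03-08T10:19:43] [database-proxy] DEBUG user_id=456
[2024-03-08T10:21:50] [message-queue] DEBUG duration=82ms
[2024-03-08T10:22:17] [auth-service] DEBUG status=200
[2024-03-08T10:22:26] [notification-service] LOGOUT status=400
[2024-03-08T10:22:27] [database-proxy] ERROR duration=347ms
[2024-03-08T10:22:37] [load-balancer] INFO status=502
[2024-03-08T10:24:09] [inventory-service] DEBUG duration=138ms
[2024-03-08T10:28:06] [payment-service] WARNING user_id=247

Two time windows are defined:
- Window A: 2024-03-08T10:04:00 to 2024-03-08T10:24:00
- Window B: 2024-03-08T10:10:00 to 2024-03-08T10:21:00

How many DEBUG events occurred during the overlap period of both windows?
3

To find overlap events:

1. Window A: 2024-03-08T10:04:00 to 2024-03-08T10:24:00
2. Window B: 2024-03-08T10:10:00 to 2024-03-08T10:21:00
3. Overlap period: 2024-03-08T10:10:00 to 2024-03-08T10:21:00
4. Count DEBUG events in overlap: 3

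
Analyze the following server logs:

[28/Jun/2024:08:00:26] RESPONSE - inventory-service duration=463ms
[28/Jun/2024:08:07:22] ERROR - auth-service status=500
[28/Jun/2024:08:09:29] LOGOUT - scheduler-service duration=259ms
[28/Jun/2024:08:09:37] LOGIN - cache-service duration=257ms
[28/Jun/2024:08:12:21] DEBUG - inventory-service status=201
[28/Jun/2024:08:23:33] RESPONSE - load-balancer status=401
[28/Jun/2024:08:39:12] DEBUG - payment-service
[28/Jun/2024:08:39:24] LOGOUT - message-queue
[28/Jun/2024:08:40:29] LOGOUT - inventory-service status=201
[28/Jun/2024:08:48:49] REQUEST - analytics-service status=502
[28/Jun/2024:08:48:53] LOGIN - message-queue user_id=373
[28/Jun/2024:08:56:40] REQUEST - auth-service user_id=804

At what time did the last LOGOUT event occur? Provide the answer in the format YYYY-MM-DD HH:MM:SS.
2024-06-28 08:40:29

To find the last event:

1. Filter for all LOGOUT events
2. Sort by timestamp
3. Select the last one
4. Timestamp: 2024-06-28 08:40:29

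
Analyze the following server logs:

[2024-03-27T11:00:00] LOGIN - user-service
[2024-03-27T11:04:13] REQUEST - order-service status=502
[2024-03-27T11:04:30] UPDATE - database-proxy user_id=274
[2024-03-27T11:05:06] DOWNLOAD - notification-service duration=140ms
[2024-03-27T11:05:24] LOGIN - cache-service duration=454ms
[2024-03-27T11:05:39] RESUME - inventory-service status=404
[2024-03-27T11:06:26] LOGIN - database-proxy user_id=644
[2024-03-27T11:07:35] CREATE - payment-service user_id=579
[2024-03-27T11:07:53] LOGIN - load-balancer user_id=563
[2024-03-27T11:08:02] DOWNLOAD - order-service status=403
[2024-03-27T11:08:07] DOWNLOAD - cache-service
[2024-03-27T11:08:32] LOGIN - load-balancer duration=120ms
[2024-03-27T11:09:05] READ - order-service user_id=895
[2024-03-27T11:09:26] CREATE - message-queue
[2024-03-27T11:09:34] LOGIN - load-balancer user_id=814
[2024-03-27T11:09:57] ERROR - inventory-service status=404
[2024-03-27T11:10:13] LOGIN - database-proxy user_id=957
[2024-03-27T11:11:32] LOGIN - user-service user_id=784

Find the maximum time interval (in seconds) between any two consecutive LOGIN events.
324

To find the longest gap:

1. Extract all LOGIN events in chronological order
2. Calculate time differences between consecutive events
3. Find the maximum difference
4. Longest gap: 324 seconds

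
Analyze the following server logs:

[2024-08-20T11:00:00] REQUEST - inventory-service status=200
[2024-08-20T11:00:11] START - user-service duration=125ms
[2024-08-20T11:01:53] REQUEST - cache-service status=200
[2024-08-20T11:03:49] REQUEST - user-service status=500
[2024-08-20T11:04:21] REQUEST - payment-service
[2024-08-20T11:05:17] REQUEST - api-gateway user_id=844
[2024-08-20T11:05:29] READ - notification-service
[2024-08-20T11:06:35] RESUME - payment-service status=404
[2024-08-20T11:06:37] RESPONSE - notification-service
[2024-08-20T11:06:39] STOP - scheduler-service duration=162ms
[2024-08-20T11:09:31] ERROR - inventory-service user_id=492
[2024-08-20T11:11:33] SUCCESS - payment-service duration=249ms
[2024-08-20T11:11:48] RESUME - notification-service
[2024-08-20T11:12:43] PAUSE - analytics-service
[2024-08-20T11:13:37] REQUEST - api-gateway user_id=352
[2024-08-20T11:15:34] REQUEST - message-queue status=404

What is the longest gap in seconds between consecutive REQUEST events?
500

To find the longest gap:

1. Extract all REQUEST events in chronological order
2. Calculate time differences between consecutive events
3. Find the maximum difference
4. Longest gap: 500 seconds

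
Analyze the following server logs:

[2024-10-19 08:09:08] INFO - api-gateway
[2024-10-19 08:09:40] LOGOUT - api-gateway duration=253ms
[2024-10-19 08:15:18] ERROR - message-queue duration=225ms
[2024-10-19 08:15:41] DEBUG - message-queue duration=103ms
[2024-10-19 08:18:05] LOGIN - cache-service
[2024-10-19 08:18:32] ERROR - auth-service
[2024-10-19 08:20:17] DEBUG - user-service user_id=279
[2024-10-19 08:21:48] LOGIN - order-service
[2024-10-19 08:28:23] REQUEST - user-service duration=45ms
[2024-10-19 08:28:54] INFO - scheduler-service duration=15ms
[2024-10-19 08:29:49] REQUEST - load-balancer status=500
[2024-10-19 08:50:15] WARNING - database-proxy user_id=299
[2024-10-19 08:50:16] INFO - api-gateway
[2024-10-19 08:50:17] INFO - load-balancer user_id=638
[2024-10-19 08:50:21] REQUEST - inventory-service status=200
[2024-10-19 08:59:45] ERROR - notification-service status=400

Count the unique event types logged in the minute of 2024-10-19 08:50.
3

To count unique event types:

1. Filter events in the minute starting at 2024-10-19 08:50
2. Extract event types from matching entries
3. Count unique types: 3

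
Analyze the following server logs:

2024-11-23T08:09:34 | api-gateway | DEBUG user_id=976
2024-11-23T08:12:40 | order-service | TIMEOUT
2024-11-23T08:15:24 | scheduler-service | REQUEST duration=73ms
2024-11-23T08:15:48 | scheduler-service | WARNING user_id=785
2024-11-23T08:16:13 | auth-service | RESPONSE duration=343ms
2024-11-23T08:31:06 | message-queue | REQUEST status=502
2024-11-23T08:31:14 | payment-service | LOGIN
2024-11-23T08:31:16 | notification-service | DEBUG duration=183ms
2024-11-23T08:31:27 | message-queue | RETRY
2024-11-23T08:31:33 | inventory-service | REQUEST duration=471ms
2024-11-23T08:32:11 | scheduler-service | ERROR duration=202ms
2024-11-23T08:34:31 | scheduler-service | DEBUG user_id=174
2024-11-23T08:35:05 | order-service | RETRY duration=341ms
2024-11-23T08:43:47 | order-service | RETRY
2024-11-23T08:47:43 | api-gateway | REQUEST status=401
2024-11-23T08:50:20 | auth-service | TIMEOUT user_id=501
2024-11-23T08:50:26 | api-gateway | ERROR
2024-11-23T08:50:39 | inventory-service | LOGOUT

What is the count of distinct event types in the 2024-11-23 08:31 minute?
4

To count unique event types:

1. Filter events in the minute starting at 2024-11-23 08:31
2. Extract event types from matching entries
3. Count unique types: 4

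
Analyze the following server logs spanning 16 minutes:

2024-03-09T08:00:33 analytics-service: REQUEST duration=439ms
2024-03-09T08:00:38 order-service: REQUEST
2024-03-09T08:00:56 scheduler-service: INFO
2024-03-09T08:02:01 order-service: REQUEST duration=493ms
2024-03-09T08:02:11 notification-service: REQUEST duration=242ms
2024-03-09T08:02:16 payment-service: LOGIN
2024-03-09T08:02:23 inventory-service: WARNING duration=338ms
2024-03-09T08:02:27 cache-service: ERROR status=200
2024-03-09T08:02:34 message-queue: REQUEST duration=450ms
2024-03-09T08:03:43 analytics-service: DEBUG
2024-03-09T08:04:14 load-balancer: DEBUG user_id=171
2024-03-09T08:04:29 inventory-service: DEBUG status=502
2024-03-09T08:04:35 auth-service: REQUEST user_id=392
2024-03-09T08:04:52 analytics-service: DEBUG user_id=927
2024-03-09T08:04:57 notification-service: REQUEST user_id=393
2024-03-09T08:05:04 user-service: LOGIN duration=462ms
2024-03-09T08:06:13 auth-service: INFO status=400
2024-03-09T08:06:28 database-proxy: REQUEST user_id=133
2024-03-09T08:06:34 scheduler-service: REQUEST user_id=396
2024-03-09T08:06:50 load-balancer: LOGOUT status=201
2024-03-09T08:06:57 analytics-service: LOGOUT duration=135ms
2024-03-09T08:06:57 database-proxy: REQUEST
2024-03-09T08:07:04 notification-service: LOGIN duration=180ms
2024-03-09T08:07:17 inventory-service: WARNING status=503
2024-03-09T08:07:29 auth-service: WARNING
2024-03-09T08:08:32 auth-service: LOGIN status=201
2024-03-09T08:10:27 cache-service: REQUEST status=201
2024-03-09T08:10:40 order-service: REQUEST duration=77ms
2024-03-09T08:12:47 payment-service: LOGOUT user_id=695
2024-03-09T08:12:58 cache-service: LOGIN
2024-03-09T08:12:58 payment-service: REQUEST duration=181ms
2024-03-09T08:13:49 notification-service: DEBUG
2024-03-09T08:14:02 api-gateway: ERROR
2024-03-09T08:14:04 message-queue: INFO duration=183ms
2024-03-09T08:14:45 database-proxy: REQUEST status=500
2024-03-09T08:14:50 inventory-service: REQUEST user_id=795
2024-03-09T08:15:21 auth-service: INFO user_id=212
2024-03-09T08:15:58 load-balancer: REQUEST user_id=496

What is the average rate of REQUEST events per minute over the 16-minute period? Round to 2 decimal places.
1.0

To calculate the rate:

1. Count total REQUEST events: 16
2. Total time period: 16 minutes
3. Rate = 16 / 16 = 1.0 events per minute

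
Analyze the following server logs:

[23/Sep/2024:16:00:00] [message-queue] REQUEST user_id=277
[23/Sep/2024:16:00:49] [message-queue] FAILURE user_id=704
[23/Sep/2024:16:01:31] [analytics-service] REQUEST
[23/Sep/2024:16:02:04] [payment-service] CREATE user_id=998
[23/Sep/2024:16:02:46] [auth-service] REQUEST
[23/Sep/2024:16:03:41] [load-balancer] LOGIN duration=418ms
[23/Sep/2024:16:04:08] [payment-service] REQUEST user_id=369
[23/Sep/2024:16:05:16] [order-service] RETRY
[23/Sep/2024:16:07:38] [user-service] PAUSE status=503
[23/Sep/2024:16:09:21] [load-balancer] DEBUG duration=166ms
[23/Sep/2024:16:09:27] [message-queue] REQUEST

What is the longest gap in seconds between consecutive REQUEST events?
319

To find the longest gap:

1. Extract all REQUEST events in chronological order
2. Calculate time differences between consecutive events
3. Find the maximum difference
4. Longest gap: 319 seconds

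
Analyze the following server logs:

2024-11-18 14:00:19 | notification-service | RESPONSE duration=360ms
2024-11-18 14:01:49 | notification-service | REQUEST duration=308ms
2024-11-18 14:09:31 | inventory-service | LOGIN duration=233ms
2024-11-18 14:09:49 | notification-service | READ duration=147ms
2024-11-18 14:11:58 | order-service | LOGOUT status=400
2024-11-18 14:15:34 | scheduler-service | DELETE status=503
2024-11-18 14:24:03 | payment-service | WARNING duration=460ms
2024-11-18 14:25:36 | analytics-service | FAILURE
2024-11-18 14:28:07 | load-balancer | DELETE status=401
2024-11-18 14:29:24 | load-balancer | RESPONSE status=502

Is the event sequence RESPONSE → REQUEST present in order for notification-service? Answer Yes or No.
Yes

To verify sequence order:

1. Find all events in sequence RESPONSE → REQUEST for notification-service
2. Extract their timestamps
3. Check if timestamps are in ascending order
4. Result: Yes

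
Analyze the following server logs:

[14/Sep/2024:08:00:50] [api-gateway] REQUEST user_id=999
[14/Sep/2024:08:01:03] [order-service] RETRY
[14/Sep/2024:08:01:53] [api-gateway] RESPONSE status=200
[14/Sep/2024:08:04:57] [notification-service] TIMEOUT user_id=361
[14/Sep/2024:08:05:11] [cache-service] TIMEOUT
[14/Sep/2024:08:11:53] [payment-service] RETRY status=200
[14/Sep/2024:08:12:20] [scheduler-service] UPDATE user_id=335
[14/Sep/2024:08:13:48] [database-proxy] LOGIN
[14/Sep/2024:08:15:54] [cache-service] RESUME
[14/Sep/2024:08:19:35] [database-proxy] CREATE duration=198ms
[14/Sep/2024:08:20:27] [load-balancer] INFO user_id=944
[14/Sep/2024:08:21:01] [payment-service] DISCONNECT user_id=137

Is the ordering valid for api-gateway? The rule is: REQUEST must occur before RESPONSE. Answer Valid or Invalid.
Valid

To validate ordering:

1. Required order: REQUEST → RESPONSE
2. Rule: REQUEST must occur before RESPONSE
3. Check actual order of events for api-gateway
4. Result: Valid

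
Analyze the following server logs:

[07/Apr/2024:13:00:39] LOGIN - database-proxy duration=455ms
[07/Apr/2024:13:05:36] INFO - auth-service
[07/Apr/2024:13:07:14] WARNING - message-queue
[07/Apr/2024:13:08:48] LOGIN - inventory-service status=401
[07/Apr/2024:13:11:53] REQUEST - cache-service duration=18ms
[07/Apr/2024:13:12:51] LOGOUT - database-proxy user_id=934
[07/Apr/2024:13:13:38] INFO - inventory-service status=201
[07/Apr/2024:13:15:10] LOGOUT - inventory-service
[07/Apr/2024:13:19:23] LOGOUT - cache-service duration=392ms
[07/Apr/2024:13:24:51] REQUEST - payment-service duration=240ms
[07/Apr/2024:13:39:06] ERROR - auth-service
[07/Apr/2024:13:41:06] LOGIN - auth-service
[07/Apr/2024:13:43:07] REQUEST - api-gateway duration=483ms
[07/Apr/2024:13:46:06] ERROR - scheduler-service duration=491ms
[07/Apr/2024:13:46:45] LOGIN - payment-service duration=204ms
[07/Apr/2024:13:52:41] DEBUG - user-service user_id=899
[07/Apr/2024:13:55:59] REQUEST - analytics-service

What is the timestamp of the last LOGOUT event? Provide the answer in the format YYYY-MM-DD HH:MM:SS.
2024-04-07 13:19:23

To find the last event:

1. Filter for all LOGOUT events
2. Sort by timestamp
3. Select the last one
4. Timestamp: 2024-04-07 13:19:23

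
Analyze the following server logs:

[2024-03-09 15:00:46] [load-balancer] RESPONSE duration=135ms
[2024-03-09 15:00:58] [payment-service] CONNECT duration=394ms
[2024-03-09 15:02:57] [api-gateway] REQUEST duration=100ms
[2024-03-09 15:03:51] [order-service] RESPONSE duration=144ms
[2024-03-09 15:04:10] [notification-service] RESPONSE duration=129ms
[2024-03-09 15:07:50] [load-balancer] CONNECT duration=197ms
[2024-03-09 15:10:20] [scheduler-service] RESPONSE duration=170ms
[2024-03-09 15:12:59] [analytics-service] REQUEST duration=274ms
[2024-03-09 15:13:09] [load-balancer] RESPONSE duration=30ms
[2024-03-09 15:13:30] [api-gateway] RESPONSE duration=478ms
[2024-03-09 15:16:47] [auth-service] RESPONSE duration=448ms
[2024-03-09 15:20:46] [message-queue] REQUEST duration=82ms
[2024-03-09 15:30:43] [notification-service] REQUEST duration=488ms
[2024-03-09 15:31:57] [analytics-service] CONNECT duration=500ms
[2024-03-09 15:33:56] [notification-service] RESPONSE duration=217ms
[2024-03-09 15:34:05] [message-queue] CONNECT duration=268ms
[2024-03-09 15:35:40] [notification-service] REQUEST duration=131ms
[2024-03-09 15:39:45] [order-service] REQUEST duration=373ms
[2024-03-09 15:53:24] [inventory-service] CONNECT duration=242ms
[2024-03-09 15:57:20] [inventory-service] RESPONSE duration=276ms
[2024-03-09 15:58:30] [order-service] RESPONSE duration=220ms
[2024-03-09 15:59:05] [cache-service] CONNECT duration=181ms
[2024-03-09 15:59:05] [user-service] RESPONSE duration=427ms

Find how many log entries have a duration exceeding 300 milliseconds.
7

To count timeouts:

1. Threshold: 300ms
2. Extract duration from each log entry
3. Count entries where duration > 300
4. Timeout count: 7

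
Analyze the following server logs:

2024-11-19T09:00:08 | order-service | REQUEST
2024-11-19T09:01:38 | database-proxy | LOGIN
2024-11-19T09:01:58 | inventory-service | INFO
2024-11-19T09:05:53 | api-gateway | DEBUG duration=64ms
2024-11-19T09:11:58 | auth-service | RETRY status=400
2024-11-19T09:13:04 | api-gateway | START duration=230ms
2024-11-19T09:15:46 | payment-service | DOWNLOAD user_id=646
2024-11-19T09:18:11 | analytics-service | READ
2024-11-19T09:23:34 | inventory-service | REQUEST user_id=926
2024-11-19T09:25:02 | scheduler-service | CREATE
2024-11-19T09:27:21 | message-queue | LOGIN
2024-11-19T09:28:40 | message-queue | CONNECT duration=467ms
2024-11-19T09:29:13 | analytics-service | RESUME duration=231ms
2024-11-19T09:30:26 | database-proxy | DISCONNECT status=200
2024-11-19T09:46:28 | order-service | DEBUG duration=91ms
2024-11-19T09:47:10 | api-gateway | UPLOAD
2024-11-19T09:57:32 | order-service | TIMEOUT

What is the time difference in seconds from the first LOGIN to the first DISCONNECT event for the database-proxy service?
1728

To find the time between events:

1. Locate the first LOGIN event for database-proxy: 2024-11-19T09:01:38
2. Locate the first DISCONNECT event for database-proxy: 2024-11-19T09:30:26
3. Calculate the difference: 2024-11-19T09:30:26 - 2024-11-19T09:01:38 = 1728 seconds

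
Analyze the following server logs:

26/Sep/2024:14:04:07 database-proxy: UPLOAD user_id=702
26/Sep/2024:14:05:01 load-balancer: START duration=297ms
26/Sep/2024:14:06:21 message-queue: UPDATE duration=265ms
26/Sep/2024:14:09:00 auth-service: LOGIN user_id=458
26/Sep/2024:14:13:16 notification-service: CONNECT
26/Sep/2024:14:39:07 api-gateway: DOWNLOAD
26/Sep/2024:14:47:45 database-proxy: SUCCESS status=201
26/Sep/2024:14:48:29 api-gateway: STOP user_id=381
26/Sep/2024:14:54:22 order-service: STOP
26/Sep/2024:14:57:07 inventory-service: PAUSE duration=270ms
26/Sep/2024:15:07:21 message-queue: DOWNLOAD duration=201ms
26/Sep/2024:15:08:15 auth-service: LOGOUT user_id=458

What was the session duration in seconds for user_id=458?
3555

To calculate session duration:

1. Find LOGIN event for user_id=458: 26/Sep/2024:14:09:00
2. Find LOGOUT event for user_id=458: 26/Sep/2024:15:08:15
3. Session duration: 26/Sep/2024:15:08:15 - 26/Sep/2024:14:09:00 = 3555 seconds (59 minutes)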